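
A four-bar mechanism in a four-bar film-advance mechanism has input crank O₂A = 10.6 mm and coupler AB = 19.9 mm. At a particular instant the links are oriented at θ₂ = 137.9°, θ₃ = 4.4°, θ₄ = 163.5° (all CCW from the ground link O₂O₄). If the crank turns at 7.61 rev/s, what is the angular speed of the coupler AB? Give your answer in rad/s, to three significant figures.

30.8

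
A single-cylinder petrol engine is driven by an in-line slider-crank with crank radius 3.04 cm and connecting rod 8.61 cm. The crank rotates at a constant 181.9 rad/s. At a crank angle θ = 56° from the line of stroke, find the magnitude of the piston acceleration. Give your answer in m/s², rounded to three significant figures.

ω = 181.9 rad/s
x(θ) = r cosθ + √(L² − r² sin²θ); with ω constant, a = ω²·d²x/dθ².
d²x/dθ² = −r cosθ − r²(cos2θ)/√u − r⁴ sin²2θ/(4u^{3/2}),  u = L² − r² sin²θ = 0.00677803 m².
Substituting r = 0.0304 m, L = 0.0861 m, θ = 56°: d²x/dθ² = -0.013123 m.
a = ω²·d²x/dθ² = (181.9)²·(-0.013123) = -434.22 m/s²;  |a| = 434.22 m/s².

434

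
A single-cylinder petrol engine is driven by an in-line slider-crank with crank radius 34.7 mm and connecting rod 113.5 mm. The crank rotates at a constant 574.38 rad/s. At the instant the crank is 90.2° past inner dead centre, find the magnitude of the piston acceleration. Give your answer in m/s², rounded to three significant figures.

3720

ω = 574.4 rad/s
x(θ) = r cosθ + √(L² − r² sin²θ); with ω constant, a = ω²·d²x/dθ².
d²x/dθ² = −r cosθ − r²(cos2θ)/√u − r⁴ sin²2θ/(4u^{3/2}),  u = L² − r² sin²θ = 0.0116782 m².
Substituting r = 0.0347 m, L = 0.1135 m, θ = 90.2°: d²x/dθ² = +0.011263 m.
a = ω²·d²x/dθ² = (574.4)²·(+0.011263) = +3715.8 m/s²;  |a| = 3715.8 m/s².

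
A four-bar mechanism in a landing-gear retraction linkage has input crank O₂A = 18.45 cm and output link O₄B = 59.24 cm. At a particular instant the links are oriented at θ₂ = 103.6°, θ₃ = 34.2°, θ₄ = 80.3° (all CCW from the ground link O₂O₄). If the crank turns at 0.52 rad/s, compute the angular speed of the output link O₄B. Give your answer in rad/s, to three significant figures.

0.210

ω₂ = 0.52 rad/s
Differentiating the loop-closure r₂e^{iθ₂}+r₃e^{iθ₃}=r₁+r₄e^{iθ₄} gives r₂ω₂e^{iθ₂}+r₃ω₃e^{iθ₃}=r₄ω₄e^{iθ₄}.
Eliminating the other unknown: ω₄ = r₂ω₂ sin(θ₂−θ₃) / [r₄ sin(θ₄−θ₃)].
Numerator sine = +0.93606; denominator sine = +0.72055.
Result = 0.1845·0.52·(+0.93606) / (0.5924·(+0.72055)) = +0.21039 rad/s; magnitude 0.21039 rad/s.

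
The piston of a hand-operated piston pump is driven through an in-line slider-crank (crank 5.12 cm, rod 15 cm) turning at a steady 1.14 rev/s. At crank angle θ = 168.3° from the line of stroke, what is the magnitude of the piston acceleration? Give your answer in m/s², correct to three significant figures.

1.74

ω = 2π·1.14 = 7.163 rad/s
x(θ) = r cosθ + √(L² − r² sin²θ); with ω constant, a = ω²·d²x/dθ².
d²x/dθ² = −r cosθ − r²(cos2θ)/√u − r⁴ sin²2θ/(4u^{3/2}),  u = L² − r² sin²θ = 0.0223922 m².
Substituting r = 0.0512 m, L = 0.15 m, θ = 168.3°: d²x/dθ² = +0.033978 m.
a = ω²·d²x/dθ² = (7.163)²·(+0.033978) = +1.7433 m/s²;  |a| = 1.7433 m/s².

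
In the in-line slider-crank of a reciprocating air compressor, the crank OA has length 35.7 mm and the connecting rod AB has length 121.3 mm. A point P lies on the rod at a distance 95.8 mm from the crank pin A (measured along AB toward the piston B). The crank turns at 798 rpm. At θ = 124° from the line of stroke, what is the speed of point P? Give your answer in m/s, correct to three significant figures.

ω = 83.57 rad/s.  Crank-pin speed |V_A| = rω = 2.9833 m/s, perpendicular to OA.
Rod angle: sinφ = −(r/L) sinθ ⇒ φ = -14.122°; ω_rod = −rω cosθ/√(L²−r²sin²θ) = +14.182 rad/s.
V_P = V_A + ω_rod × AP, with AP = 0.0958 m along the rod.
Components: V_Px = −rω sinθ − a·ω_rod·sinφ = -2.1418 m/s;  V_Py = rω cosθ + a·ω_rod·cosφ = -0.3507 m/s.
|V_P| = √(V_Px² + V_Py²) = 2.1703 m/s.

2.17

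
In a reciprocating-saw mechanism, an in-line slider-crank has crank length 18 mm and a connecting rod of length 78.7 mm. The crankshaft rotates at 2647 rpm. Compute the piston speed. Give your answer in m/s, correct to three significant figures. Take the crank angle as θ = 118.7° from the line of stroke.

3.89

ω = 2π·2647/60 = 277.2 rad/s
For an in-line slider-crank, x = r cosθ + √(L² − r² sin²θ), so v = −rω sinθ·[1 + r cosθ/√(L² − r² sin²θ)].
With r = 0.018 m, L = 0.0787 m, θ = 118.7°: √(L² − r² sin²θ) = 0.0771 m.
v = −0.018·277.2·0.87715·[1 + 0.018·-0.48022/0.0771] = -3.8858 m/s.
|v| = 3.8858 m/s.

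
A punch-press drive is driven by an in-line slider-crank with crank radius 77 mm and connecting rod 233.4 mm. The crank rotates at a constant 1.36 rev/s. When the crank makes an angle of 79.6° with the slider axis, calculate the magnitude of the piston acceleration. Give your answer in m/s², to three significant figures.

0.811

ω = 2π·1.36 = 8.545 rad/s
x(θ) = r cosθ + √(L² − r² sin²θ); with ω constant, a = ω²·d²x/dθ².
d²x/dθ² = −r cosθ − r²(cos2θ)/√u − r⁴ sin²2θ/(4u^{3/2}),  u = L² − r² sin²θ = 0.0487398 m².
Substituting r = 0.077 m, L = 0.2334 m, θ = 79.6°: d²x/dθ² = +0.011103 m.
a = ω²·d²x/dθ² = (8.545)²·(+0.011103) = +0.81071 m/s²;  |a| = 0.81071 m/s².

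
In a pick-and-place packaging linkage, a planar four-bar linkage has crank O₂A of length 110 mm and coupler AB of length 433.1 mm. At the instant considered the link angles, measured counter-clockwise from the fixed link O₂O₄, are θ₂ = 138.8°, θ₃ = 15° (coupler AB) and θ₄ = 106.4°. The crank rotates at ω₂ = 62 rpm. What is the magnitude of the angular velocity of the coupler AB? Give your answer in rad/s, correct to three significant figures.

0.884

ω₂ = 6.493 rad/s (from 62 rpm).
Differentiating the loop-closure r₂e^{iθ₂}+r₃e^{iθ₃}=r₁+r₄e^{iθ₄} gives r₂ω₂e^{iθ₂}+r₃ω₃e^{iθ₃}=r₄ω₄e^{iθ₄}.
Eliminating the other unknown: ω₃ = r₂ω₂ sin(θ₄−θ₂) / [r₃ sin(θ₃−θ₄)].
Numerator sine = -0.53583; denominator sine = -0.99970.
Result = 0.11·6.493·(-0.53583) / (0.4331·(-0.99970)) = +0.88385 rad/s; magnitude 0.88385 rad/s.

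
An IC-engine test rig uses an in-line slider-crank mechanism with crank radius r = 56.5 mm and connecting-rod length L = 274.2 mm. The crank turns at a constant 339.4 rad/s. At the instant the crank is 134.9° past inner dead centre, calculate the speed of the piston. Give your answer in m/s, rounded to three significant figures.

ω = 339.4 rad/s
For an in-line slider-crank, x = r cosθ + √(L² − r² sin²θ), so v = −rω sinθ·[1 + r cosθ/√(L² − r² sin²θ)].
With r = 0.0565 m, L = 0.2742 m, θ = 134.9°: √(L² − r² sin²θ) = 0.27126 m.
v = −0.0565·339.4·0.70834·[1 + 0.0565·-0.70587/0.27126] = -11.586 m/s.
|v| = 11.586 m/s.

11.6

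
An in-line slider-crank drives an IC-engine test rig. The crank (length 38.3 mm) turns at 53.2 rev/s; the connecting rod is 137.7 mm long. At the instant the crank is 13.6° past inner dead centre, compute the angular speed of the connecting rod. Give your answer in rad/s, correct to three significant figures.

90.6

ω = 334.3 rad/s (converted from 53.2 rev/s).
The rod makes angle φ with the slider axis where L sinφ = r sinθ; differentiating, L cosφ·φ̇ = r ω cosθ.
L cosφ = √(L² − r² sin²θ) = 0.13741 m.
|ω_rod| = r ω |cosθ| / √(L² − r² sin²θ) = 0.0383·334.3·0.97196/0.13741 = 90.56 rad/s.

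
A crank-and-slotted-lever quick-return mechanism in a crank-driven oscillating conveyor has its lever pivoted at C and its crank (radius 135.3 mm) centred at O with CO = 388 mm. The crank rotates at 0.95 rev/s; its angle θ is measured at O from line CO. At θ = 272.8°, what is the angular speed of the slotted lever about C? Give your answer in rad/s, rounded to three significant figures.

ω = 5.969 rad/s (from 0.95 rev/s).
Crank pin A relative to C: A = (d + r cosθ, r sinθ); lever angle φ = atan2(r sinθ, d + r cosθ).
Differentiating tanφ: φ̇ = rω(d cosθ + r)/(d² + r² + 2dr cosθ).
d² + r² + 2dr cosθ = |CA|² = 0.173979 m²;  d cosθ + r = +0.15425 m.
|ω_lever| = |0.1353·5.969·+0.15425| / 0.173979 = 0.71604 rad/s.

0.716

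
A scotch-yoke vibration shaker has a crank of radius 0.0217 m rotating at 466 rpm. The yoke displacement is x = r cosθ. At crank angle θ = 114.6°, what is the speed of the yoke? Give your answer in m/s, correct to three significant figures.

0.963

ω = 48.8 rad/s (from 466 rpm).
x = r cosθ ⇒ ẋ = −rω sinθ.
|v| = rω|sinθ| = 0.0217·48.8·|sin 114.6°| = 0.96283 m/s.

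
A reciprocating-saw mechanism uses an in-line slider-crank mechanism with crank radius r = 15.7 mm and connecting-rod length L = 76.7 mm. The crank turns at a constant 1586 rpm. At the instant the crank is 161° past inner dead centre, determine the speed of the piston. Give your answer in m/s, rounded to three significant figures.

0.684

ω = 2π·1586/60 = 166.1 rad/s
For an in-line slider-crank, x = r cosθ + √(L² − r² sin²θ), so v = −rω sinθ·[1 + r cosθ/√(L² − r² sin²θ)].
With r = 0.0157 m, L = 0.0767 m, θ = 161°: √(L² − r² sin²θ) = 0.076529 m.
v = −0.0157·166.1·0.32557·[1 + 0.0157·-0.94552/0.076529] = -0.68426 m/s.
|v| = 0.68426 m/s.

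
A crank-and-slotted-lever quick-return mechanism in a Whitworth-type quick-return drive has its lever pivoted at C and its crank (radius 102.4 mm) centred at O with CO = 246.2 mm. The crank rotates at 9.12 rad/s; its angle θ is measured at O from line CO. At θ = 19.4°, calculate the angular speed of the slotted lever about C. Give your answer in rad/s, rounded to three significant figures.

2.63

ω = 9.12 rad/s
Crank pin A relative to C: A = (d + r cosθ, r sinθ); lever angle φ = atan2(r sinθ, d + r cosθ).
Differentiating tanφ: φ̇ = rω(d cosθ + r)/(d² + r² + 2dr cosθ).
d² + r² + 2dr cosθ = |CA|² = 0.118659 m²;  d cosθ + r = +0.33462 m.
|ω_lever| = |0.1024·9.12·+0.33462| / 0.118659 = 2.6336 rad/s.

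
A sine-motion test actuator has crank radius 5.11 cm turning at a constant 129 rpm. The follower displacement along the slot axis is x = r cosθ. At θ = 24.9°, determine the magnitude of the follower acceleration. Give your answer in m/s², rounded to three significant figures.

8.46

ω = 13.51 rad/s (from 129 rpm).
x = r cosθ ⇒ ẍ = −rω² cosθ (ω constant).
|a| = rω²|cosθ| = 0.0511·(13.51)²·|cos 24.9°| = 8.4584 m/s².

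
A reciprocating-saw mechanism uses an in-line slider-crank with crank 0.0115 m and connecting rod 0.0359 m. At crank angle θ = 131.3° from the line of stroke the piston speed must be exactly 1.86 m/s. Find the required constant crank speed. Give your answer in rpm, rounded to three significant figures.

For an in-line slider-crank, |v_piston| = rω|sinθ|·[1 + r cosθ/√(L² − r² sin²θ)].
With r = 0.0115 m, L = 0.0359 m, θ = 131.3°: the bracketed kinematic factor |dx/dθ| = 0.0067576 m.
ω = v/|dx/dθ| = 1.86/0.0067576 = 275.24 rad/s.
N = 60ω/(2π) = 2628.4 rpm.

2630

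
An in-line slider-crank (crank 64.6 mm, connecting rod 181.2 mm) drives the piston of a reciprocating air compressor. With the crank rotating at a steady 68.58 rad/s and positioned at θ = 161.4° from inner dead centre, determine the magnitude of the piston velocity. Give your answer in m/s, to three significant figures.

ω = 68.58 rad/s
For an in-line slider-crank, x = r cosθ + √(L² − r² sin²θ), so v = −rω sinθ·[1 + r cosθ/√(L² − r² sin²θ)].
With r = 0.0646 m, L = 0.1812 m, θ = 161.4°: √(L² − r² sin²θ) = 0.18002 m.
v = −0.0646·68.58·0.31896·[1 + 0.0646·-0.94777/0.18002] = -0.93249 m/s.
|v| = 0.93249 m/s.

0.932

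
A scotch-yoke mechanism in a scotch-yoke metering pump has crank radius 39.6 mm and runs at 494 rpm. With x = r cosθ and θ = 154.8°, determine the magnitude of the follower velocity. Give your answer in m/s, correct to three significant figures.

0.872

ω = 51.73 rad/s (from 494 rpm).
x = r cosθ ⇒ ẋ = −rω sinθ.
|v| = rω|sinθ| = 0.0396·51.73·|sin 154.8°| = 0.87224 m/s.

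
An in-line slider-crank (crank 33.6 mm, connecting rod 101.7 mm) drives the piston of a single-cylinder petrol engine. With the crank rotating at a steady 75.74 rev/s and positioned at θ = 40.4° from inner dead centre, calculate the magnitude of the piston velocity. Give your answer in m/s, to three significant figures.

13.0

ω = 2π·75.7 = 475.9 rad/s
For an in-line slider-crank, x = r cosθ + √(L² − r² sin²θ), so v = −rω sinθ·[1 + r cosθ/√(L² − r² sin²θ)].
With r = 0.0336 m, L = 0.1017 m, θ = 40.4°: √(L² − r² sin²θ) = 0.099341 m.
v = −0.0336·475.9·0.64812·[1 + 0.0336·0.76154/0.099341] = -13.033 m/s.
|v| = 13.033 m/s.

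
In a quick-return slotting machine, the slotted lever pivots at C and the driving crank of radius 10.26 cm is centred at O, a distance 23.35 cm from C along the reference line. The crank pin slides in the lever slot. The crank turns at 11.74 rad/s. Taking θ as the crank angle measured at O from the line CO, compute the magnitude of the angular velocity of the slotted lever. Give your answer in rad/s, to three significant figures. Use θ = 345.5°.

ω = 11.74 rad/s
Crank pin A relative to C: A = (d + r cosθ, r sinθ); lever angle φ = atan2(r sinθ, d + r cosθ).
Differentiating tanφ: φ̇ = rω(d cosθ + r)/(d² + r² + 2dr cosθ).
d² + r² + 2dr cosθ = |CA|² = 0.111437 m²;  d cosθ + r = +0.32866 m.
|ω_lever| = |0.1026·11.74·+0.32866| / 0.111437 = 3.5525 rad/s.

3.55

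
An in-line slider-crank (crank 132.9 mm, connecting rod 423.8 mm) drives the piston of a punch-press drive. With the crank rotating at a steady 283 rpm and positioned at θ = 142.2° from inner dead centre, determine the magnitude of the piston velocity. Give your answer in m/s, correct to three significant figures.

1.80

ω = 2π·283/60 = 29.64 rad/s
For an in-line slider-crank, x = r cosθ + √(L² − r² sin²θ), so v = −rω sinθ·[1 + r cosθ/√(L² − r² sin²θ)].
With r = 0.1329 m, L = 0.4238 m, θ = 142.2°: √(L² − r² sin²θ) = 0.4159 m.
v = −0.1329·29.64·0.61291·[1 + 0.1329·-0.79016/0.4159] = -1.8045 m/s.
|v| = 1.8045 m/s.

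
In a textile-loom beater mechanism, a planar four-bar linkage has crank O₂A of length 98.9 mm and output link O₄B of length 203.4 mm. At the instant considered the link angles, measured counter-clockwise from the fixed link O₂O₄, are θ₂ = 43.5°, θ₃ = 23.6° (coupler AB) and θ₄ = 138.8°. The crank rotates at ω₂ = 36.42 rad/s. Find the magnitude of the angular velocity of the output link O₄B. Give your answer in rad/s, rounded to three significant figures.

6.66

ω₂ = 36.42 rad/s
Differentiating the loop-closure r₂e^{iθ₂}+r₃e^{iθ₃}=r₁+r₄e^{iθ₄} gives r₂ω₂e^{iθ₂}+r₃ω₃e^{iθ₃}=r₄ω₄e^{iθ₄}.
Eliminating the other unknown: ω₄ = r₂ω₂ sin(θ₂−θ₃) / [r₄ sin(θ₄−θ₃)].
Numerator sine = +0.34038; denominator sine = +0.90483.
Result = 0.0989·36.42·(+0.34038) / (0.2034·(+0.90483)) = +6.6617 rad/s; magnitude 6.6617 rad/s.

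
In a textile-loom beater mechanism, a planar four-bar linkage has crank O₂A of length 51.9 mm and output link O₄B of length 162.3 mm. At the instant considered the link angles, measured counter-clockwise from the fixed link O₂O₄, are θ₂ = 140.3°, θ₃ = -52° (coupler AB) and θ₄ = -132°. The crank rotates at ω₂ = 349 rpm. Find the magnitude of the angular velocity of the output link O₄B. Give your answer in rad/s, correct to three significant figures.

ω₂ = 36.55 rad/s (from 349 rpm).
Differentiating the loop-closure r₂e^{iθ₂}+r₃e^{iθ₃}=r₁+r₄e^{iθ₄} gives r₂ω₂e^{iθ₂}+r₃ω₃e^{iθ₃}=r₄ω₄e^{iθ₄}.
Eliminating the other unknown: ω₄ = r₂ω₂ sin(θ₂−θ₃) / [r₄ sin(θ₄−θ₃)].
Numerator sine = -0.21303; denominator sine = -0.98481.
Result = 0.0519·36.55·(-0.21303) / (0.1623·(-0.98481)) = +2.5281 rad/s; magnitude 2.5281 rad/s.

2.53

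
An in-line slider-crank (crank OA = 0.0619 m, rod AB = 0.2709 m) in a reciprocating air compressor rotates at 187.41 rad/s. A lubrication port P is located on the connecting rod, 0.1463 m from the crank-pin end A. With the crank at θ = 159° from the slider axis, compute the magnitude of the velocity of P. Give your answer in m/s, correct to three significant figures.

ω = 187.4 rad/s.  Crank-pin speed |V_A| = rω = 11.601 m/s, perpendicular to OA.
Rod angle: sinφ = −(r/L) sinθ ⇒ φ = -4.697°; ω_rod = −rω cosθ/√(L²−r²sin²θ) = +40.113 rad/s.
V_P = V_A + ω_rod × AP, with AP = 0.1463 m along the rod.
Components: V_Px = −rω sinθ − a·ω_rod·sinφ = -3.6768 m/s;  V_Py = rω cosθ + a·ω_rod·cosφ = -4.9813 m/s.
|V_P| = √(V_Px² + V_Py²) = 6.1913 m/s.

6.19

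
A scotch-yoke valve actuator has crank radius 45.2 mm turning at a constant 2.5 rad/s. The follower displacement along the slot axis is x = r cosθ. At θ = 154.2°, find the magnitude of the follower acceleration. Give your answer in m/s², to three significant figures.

0.254

ω = 2.5 rad/s
x = r cosθ ⇒ ẍ = −rω² cosθ (ω constant).
|a| = rω²|cosθ| = 0.0452·(2.5)²·|cos 154.2°| = 0.25434 m/s².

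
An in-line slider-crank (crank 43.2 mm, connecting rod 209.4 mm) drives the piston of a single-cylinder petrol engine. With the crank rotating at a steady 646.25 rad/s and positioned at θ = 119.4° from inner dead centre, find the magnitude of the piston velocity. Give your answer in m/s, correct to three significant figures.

21.8

ω = 646.2 rad/s
For an in-line slider-crank, x = r cosθ + √(L² − r² sin²θ), so v = −rω sinθ·[1 + r cosθ/√(L² − r² sin²θ)].
With r = 0.0432 m, L = 0.2094 m, θ = 119.4°: √(L² − r² sin²θ) = 0.20599 m.
v = −0.0432·646.2·0.87121·[1 + 0.0432·-0.49090/0.20599] = -21.818 m/s.
|v| = 21.818 m/s.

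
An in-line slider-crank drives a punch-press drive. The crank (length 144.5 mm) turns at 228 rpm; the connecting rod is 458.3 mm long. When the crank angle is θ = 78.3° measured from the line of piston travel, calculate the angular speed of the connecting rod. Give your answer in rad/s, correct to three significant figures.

ω = 23.88 rad/s (converted from 228 rpm).
The rod makes angle φ with the slider axis where L sinφ = r sinθ; differentiating, L cosφ·φ̇ = r ω cosθ.
L cosφ = √(L² − r² sin²θ) = 0.43591 m.
|ω_rod| = r ω |cosθ| / √(L² − r² sin²θ) = 0.1445·23.88·0.20279/0.43591 = 1.605 rad/s.

1.61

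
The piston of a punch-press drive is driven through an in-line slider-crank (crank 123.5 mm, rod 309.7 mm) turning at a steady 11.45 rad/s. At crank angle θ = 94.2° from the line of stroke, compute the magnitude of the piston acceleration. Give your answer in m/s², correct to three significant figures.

ω = 11.45 rad/s
x(θ) = r cosθ + √(L² − r² sin²θ); with ω constant, a = ω²·d²x/dθ².
d²x/dθ² = −r cosθ − r²(cos2θ)/√u − r⁴ sin²2θ/(4u^{3/2}),  u = L² − r² sin²θ = 0.0807437 m².
Substituting r = 0.1235 m, L = 0.3097 m, θ = 94.2°: d²x/dθ² = +0.062091 m.
a = ω²·d²x/dθ² = (11.45)²·(+0.062091) = +8.1403 m/s²;  |a| = 8.1403 m/s².

8.14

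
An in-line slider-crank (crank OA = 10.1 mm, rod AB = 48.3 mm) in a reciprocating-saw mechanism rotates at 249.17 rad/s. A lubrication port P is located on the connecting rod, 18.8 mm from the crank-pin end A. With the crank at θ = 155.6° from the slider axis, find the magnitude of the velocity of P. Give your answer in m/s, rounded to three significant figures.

1.70

ω = 249.2 rad/s.  Crank-pin speed |V_A| = rω = 2.5166 m/s, perpendicular to OA.
Rod angle: sinφ = −(r/L) sinθ ⇒ φ = -4.956°; ω_rod = −rω cosθ/√(L²−r²sin²θ) = +47.628 rad/s.
V_P = V_A + ω_rod × AP, with AP = 0.0188 m along the rod.
Components: V_Px = −rω sinθ − a·ω_rod·sinφ = -0.96228 m/s;  V_Py = rω cosθ + a·ω_rod·cosφ = -1.3998 m/s.
|V_P| = √(V_Px² + V_Py²) = 1.6986 m/s.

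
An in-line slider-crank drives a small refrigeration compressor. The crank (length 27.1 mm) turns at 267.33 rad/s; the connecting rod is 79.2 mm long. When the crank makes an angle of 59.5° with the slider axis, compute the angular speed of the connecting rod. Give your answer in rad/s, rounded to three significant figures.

ω = 267.3 rad/s
The rod makes angle φ with the slider axis where L sinφ = r sinθ; differentiating, L cosφ·φ̇ = r ω cosθ.
L cosφ = √(L² − r² sin²θ) = 0.07568 m.
|ω_rod| = r ω |cosθ| / √(L² − r² sin²θ) = 0.0271·267.3·0.50754/0.07568 = 48.586 rad/s.

48.6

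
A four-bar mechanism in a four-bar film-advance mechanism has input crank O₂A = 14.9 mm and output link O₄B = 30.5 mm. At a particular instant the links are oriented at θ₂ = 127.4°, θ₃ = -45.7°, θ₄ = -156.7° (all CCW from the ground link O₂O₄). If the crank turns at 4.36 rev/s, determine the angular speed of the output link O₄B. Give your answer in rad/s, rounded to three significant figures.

ω₂ = 27.39 rad/s (from 4.36 rev/s).
Differentiating the loop-closure r₂e^{iθ₂}+r₃e^{iθ₃}=r₁+r₄e^{iθ₄} gives r₂ω₂e^{iθ₂}+r₃ω₃e^{iθ₃}=r₄ω₄e^{iθ₄}.
Eliminating the other unknown: ω₄ = r₂ω₂ sin(θ₂−θ₃) / [r₄ sin(θ₄−θ₃)].
Numerator sine = +0.12014; denominator sine = -0.93358.
Result = 0.0149·27.39·(+0.12014) / (0.0305·(-0.93358)) = -1.7222 rad/s; magnitude 1.7222 rad/s.

1.72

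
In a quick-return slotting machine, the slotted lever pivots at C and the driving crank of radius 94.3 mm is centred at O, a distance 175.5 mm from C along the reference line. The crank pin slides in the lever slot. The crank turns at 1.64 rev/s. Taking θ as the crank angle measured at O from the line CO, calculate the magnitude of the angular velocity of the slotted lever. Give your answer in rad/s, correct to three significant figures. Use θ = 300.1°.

3.15

ω = 10.3 rad/s (from 1.64 rev/s).
Crank pin A relative to C: A = (d + r cosθ, r sinθ); lever angle φ = atan2(r sinθ, d + r cosθ).
Differentiating tanφ: φ̇ = rω(d cosθ + r)/(d² + r² + 2dr cosθ).
d² + r² + 2dr cosθ = |CA|² = 0.0562924 m²;  d cosθ + r = +0.18232 m.
|ω_lever| = |0.0943·10.3·+0.18232| / 0.0562924 = 3.1471 rad/s.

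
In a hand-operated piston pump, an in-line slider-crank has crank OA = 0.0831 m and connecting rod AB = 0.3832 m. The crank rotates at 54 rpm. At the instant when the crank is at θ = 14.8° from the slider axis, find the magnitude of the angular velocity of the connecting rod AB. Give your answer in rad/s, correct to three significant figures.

ω = 5.655 rad/s (converted from 54 rpm).
The rod makes angle φ with the slider axis where L sinφ = r sinθ; differentiating, L cosφ·φ̇ = r ω cosθ.
L cosφ = √(L² − r² sin²θ) = 0.38261 m.
|ω_rod| = r ω |cosθ| / √(L² − r² sin²θ) = 0.0831·5.655·0.96682/0.38261 = 1.1874 rad/s.

1.19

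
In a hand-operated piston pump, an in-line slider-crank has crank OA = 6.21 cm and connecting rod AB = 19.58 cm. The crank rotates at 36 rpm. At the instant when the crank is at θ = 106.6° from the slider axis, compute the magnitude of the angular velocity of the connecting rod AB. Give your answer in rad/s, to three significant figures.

0.359

ω = 3.77 rad/s (converted from 36 rpm).
The rod makes angle φ with the slider axis where L sinφ = r sinθ; differentiating, L cosφ·φ̇ = r ω cosθ.
L cosφ = √(L² − r² sin²θ) = 0.18654 m.
|ω_rod| = r ω |cosθ| / √(L² − r² sin²θ) = 0.0621·3.77·0.28569/0.18654 = 0.35855 rad/s.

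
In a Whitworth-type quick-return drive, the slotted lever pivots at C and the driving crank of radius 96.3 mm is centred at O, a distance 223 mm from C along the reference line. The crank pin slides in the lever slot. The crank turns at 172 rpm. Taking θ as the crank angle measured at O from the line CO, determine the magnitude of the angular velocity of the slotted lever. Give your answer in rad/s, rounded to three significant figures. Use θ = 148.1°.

7.16

ω = 18.01 rad/s (from 172 rpm).
Crank pin A relative to C: A = (d + r cosθ, r sinθ); lever angle φ = atan2(r sinθ, d + r cosθ).
Differentiating tanφ: φ̇ = rω(d cosθ + r)/(d² + r² + 2dr cosθ).
d² + r² + 2dr cosθ = |CA|² = 0.0225395 m²;  d cosθ + r = -0.093021 m.
|ω_lever| = |0.0963·18.01·-0.093021| / 0.0225395 = 7.1584 rad/s.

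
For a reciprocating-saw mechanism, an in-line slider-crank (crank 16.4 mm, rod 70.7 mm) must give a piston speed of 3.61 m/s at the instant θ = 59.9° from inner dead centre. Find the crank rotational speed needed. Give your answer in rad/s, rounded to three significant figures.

For an in-line slider-crank, |v_piston| = rω|sinθ|·[1 + r cosθ/√(L² − r² sin²θ)].
With r = 0.0164 m, L = 0.0707 m, θ = 59.9°: the bracketed kinematic factor |dx/dθ| = 0.015873 m.
ω = v/|dx/dθ| = 3.61/0.015873 = 227.43 rad/s.

227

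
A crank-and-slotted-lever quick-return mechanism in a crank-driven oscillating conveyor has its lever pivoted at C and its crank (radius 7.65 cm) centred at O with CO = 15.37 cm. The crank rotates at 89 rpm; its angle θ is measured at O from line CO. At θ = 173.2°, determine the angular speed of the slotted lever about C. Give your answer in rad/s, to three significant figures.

ω = 9.32 rad/s (from 89 rpm).
Crank pin A relative to C: A = (d + r cosθ, r sinθ); lever angle φ = atan2(r sinθ, d + r cosθ).
Differentiating tanφ: φ̇ = rω(d cosθ + r)/(d² + r² + 2dr cosθ).
d² + r² + 2dr cosθ = |CA|² = 0.00612526 m²;  d cosθ + r = -0.076119 m.
|ω_lever| = |0.0765·9.32·-0.076119| / 0.00612526 = 8.8603 rad/s.

8.86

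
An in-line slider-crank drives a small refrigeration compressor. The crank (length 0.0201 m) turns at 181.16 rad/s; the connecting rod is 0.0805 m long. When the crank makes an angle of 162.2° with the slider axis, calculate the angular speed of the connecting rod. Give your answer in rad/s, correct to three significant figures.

ω = 181.2 rad/s
The rod makes angle φ with the slider axis where L sinφ = r sinθ; differentiating, L cosφ·φ̇ = r ω cosθ.
L cosφ = √(L² − r² sin²θ) = 0.080265 m.
|ω_rod| = r ω |cosθ| / √(L² − r² sin²θ) = 0.0201·181.2·0.95213/0.080265 = 43.194 rad/s.

43.2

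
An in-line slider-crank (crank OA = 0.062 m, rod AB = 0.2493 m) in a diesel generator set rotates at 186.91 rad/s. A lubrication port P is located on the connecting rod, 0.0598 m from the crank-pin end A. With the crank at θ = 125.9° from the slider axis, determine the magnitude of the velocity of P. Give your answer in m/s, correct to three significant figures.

ω = 186.9 rad/s.  Crank-pin speed |V_A| = rω = 11.588 m/s, perpendicular to OA.
Rod angle: sinφ = −(r/L) sinθ ⇒ φ = -11.622°; ω_rod = −rω cosθ/√(L²−r²sin²θ) = +27.827 rad/s.
V_P = V_A + ω_rod × AP, with AP = 0.0598 m along the rod.
Components: V_Px = −rω sinθ − a·ω_rod·sinφ = -9.0519 m/s;  V_Py = rω cosθ + a·ω_rod·cosφ = -5.1652 m/s.
|V_P| = √(V_Px² + V_Py²) = 10.422 m/s.

10.4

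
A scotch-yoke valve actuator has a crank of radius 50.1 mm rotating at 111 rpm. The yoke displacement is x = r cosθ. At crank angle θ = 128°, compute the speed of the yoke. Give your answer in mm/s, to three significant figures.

ω = 11.62 rad/s (from 111 rpm).
x = r cosθ ⇒ ẋ = −rω sinθ.
|v| = rω|sinθ| = 0.0501·11.62·|sin 128°| = 0.4589 m/s = 458.9 mm/s.

459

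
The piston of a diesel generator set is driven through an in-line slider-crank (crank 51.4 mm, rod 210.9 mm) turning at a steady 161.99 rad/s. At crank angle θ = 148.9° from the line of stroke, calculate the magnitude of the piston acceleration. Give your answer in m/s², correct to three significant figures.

ω = 162 rad/s
x(θ) = r cosθ + √(L² − r² sin²θ); with ω constant, a = ω²·d²x/dθ².
d²x/dθ² = −r cosθ − r²(cos2θ)/√u − r⁴ sin²2θ/(4u^{3/2}),  u = L² − r² sin²θ = 0.0437739 m².
Substituting r = 0.0514 m, L = 0.2109 m, θ = 148.9°: d²x/dθ² = +0.037974 m.
a = ω²·d²x/dθ² = (162)²·(+0.037974) = +996.46 m/s²;  |a| = 996.46 m/s².

996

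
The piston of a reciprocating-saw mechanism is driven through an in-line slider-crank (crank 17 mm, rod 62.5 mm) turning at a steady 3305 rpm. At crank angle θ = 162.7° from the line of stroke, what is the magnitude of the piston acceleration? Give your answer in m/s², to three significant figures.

ω = 2π·3305/60 = 346.1 rad/s
x(θ) = r cosθ + √(L² − r² sin²θ); with ω constant, a = ω²·d²x/dθ².
d²x/dθ² = −r cosθ − r²(cos2θ)/√u − r⁴ sin²2θ/(4u^{3/2}),  u = L² − r² sin²θ = 0.00388069 m².
Substituting r = 0.017 m, L = 0.0625 m, θ = 162.7°: d²x/dθ² = +0.012384 m.
a = ω²·d²x/dθ² = (346.1)²·(+0.012384) = +1483.5 m/s²;  |a| = 1483.5 m/s².

1480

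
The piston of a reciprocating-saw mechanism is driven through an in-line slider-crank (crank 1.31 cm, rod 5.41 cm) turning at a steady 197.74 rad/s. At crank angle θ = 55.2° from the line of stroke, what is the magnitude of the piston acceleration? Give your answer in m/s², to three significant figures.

ω = 197.7 rad/s
x(θ) = r cosθ + √(L² − r² sin²θ); with ω constant, a = ω²·d²x/dθ².
d²x/dθ² = −r cosθ − r²(cos2θ)/√u − r⁴ sin²2θ/(4u^{3/2}),  u = L² − r² sin²θ = 0.0028111 m².
Substituting r = 0.0131 m, L = 0.0541 m, θ = 55.2°: d²x/dθ² = -0.0063915 m.
a = ω²·d²x/dθ² = (197.7)²·(-0.0063915) = -249.92 m/s²;  |a| = 249.92 m/s².

250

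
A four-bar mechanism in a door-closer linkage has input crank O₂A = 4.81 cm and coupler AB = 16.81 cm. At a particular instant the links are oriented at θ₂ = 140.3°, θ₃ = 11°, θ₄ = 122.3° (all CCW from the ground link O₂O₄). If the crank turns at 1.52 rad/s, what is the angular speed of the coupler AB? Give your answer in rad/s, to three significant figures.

ω₂ = 1.52 rad/s
Differentiating the loop-closure r₂e^{iθ₂}+r₃e^{iθ₃}=r₁+r₄e^{iθ₄} gives r₂ω₂e^{iθ₂}+r₃ω₃e^{iθ₃}=r₄ω₄e^{iθ₄}.
Eliminating the other unknown: ω₃ = r₂ω₂ sin(θ₄−θ₂) / [r₃ sin(θ₃−θ₄)].
Numerator sine = -0.30902; denominator sine = -0.93169.
Result = 0.0481·1.52·(-0.30902) / (0.1681·(-0.93169)) = +0.14426 rad/s; magnitude 0.14426 rad/s.

0.144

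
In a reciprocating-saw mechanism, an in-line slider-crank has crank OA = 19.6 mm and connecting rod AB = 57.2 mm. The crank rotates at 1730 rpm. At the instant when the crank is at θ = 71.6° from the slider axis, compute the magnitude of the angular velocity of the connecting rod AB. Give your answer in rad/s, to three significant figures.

ω = 181.2 rad/s (converted from 1730 rpm).
The rod makes angle φ with the slider axis where L sinφ = r sinθ; differentiating, L cosφ·φ̇ = r ω cosθ.
L cosφ = √(L² − r² sin²θ) = 0.054092 m.
|ω_rod| = r ω |cosθ| / √(L² − r² sin²θ) = 0.0196·181.2·0.31565/0.054092 = 20.721 rad/s.

20.7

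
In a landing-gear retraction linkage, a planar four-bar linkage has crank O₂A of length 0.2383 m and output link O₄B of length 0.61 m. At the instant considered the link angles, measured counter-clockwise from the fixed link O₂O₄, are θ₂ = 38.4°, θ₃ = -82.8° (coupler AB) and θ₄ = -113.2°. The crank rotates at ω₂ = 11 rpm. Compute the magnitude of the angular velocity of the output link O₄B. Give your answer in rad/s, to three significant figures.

0.761

ω₂ = 1.152 rad/s (from 11 rpm).
Differentiating the loop-closure r₂e^{iθ₂}+r₃e^{iθ₃}=r₁+r₄e^{iθ₄} gives r₂ω₂e^{iθ₂}+r₃ω₃e^{iθ₃}=r₄ω₄e^{iθ₄}.
Eliminating the other unknown: ω₄ = r₂ω₂ sin(θ₂−θ₃) / [r₄ sin(θ₄−θ₃)].
Numerator sine = +0.85536; denominator sine = -0.50603.
Result = 0.2383·1.152·(+0.85536) / (0.61·(-0.50603)) = -0.76065 rad/s; magnitude 0.76065 rad/s.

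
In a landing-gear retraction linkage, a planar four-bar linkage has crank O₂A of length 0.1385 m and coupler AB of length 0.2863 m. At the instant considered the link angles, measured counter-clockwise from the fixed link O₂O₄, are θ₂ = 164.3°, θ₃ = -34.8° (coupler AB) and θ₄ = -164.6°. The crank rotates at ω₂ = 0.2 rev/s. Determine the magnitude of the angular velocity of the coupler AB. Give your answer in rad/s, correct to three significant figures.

ω₂ = 1.257 rad/s (from 0.2 rev/s).
Differentiating the loop-closure r₂e^{iθ₂}+r₃e^{iθ₃}=r₁+r₄e^{iθ₄} gives r₂ω₂e^{iθ₂}+r₃ω₃e^{iθ₃}=r₄ω₄e^{iθ₄}.
Eliminating the other unknown: ω₃ = r₂ω₂ sin(θ₄−θ₂) / [r₃ sin(θ₃−θ₄)].
Numerator sine = +0.51653; denominator sine = +0.76828.
Result = 0.1385·1.257·(+0.51653) / (0.2863·(+0.76828)) = +0.40871 rad/s; magnitude 0.40871 rad/s.

0.409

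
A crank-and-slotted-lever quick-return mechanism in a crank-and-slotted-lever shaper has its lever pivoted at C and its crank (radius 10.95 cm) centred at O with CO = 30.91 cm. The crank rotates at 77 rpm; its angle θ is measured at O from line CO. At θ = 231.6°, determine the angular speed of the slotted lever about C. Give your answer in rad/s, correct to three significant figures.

ω = 8.063 rad/s (from 77 rpm).
Crank pin A relative to C: A = (d + r cosθ, r sinθ); lever angle φ = atan2(r sinθ, d + r cosθ).
Differentiating tanφ: φ̇ = rω(d cosθ + r)/(d² + r² + 2dr cosθ).
d² + r² + 2dr cosθ = |CA|² = 0.0654858 m²;  d cosθ + r = -0.082497 m.
|ω_lever| = |0.1095·8.063·-0.082497| / 0.0654858 = 1.1123 rad/s.

1.11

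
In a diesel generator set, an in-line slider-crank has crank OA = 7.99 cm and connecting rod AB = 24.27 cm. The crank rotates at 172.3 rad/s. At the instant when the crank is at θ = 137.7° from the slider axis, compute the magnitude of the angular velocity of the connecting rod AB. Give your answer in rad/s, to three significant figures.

ω = 172.3 rad/s
The rod makes angle φ with the slider axis where L sinφ = r sinθ; differentiating, L cosφ·φ̇ = r ω cosθ.
L cosφ = √(L² − r² sin²θ) = 0.23667 m.
|ω_rod| = r ω |cosθ| / √(L² − r² sin²θ) = 0.0799·172.3·0.73963/0.23667 = 43.024 rad/s.

43.0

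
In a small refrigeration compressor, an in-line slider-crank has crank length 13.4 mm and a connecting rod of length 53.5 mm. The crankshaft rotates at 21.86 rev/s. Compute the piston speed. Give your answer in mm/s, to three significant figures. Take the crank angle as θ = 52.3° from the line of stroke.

1680

ω = 2π·21.9 = 137.4 rad/s
For an in-line slider-crank, x = r cosθ + √(L² − r² sin²θ), so v = −rω sinθ·[1 + r cosθ/√(L² − r² sin²θ)].
With r = 0.0134 m, L = 0.0535 m, θ = 52.3°: √(L² − r² sin²θ) = 0.052439 m.
v = −0.0134·137.4·0.79122·[1 + 0.0134·0.61153/0.052439] = -1.6838 m/s.
|v| = 1.6838 m/s = 1683.8 mm/s.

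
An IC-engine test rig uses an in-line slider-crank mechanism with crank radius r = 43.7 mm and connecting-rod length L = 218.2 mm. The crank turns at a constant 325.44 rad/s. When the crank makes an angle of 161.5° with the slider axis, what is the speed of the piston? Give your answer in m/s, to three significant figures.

3.65

ω = 325.4 rad/s
For an in-line slider-crank, x = r cosθ + √(L² − r² sin²θ), so v = −rω sinθ·[1 + r cosθ/√(L² − r² sin²θ)].
With r = 0.0437 m, L = 0.2182 m, θ = 161.5°: √(L² − r² sin²θ) = 0.21776 m.
v = −0.0437·325.4·0.31730·[1 + 0.0437·-0.94832/0.21776] = -3.6538 m/s.
|v| = 3.6538 m/s.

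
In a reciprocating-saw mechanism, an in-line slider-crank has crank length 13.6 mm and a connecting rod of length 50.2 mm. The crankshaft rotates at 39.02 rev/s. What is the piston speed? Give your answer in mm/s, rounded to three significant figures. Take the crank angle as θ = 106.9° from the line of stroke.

ω = 2π·39 = 245.2 rad/s
For an in-line slider-crank, x = r cosθ + √(L² − r² sin²θ), so v = −rω sinθ·[1 + r cosθ/√(L² − r² sin²θ)].
With r = 0.0136 m, L = 0.0502 m, θ = 106.9°: √(L² − r² sin²θ) = 0.048484 m.
v = −0.0136·245.2·0.95681·[1 + 0.0136·-0.29070/0.048484] = -2.9302 m/s.
|v| = 2.9302 m/s = 2930.2 mm/s.

2930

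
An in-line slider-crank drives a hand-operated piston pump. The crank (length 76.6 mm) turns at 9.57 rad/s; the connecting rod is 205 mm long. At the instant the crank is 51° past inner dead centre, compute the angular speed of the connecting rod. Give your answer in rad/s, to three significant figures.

2.35

ω = 9.57 rad/s
The rod makes angle φ with the slider axis where L sinφ = r sinθ; differentiating, L cosφ·φ̇ = r ω cosθ.
L cosφ = √(L² − r² sin²θ) = 0.19617 m.
|ω_rod| = r ω |cosθ| / √(L² − r² sin²θ) = 0.0766·9.57·0.62932/0.19617 = 2.3517 rad/s.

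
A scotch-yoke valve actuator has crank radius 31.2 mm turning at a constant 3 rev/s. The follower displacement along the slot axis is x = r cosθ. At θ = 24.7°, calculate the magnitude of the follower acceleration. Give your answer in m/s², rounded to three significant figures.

ω = 18.85 rad/s (from 3 rev/s).
x = r cosθ ⇒ ẍ = −rω² cosθ (ω constant).
|a| = rω²|cosθ| = 0.0312·(18.85)²·|cos 24.7°| = 10.071 m/s².

10.1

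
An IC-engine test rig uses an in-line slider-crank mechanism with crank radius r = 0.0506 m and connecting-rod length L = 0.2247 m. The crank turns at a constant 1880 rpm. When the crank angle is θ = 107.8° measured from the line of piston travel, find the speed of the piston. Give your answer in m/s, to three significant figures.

8.82

ω = 2π·1880/60 = 196.9 rad/s
For an in-line slider-crank, x = r cosθ + √(L² − r² sin²θ), so v = −rω sinθ·[1 + r cosθ/√(L² − r² sin²θ)].
With r = 0.0506 m, L = 0.2247 m, θ = 107.8°: √(L² − r² sin²θ) = 0.21947 m.
v = −0.0506·196.9·0.95213·[1 + 0.0506·-0.30570/0.21947] = -8.8164 m/s.
|v| = 8.8164 m/s.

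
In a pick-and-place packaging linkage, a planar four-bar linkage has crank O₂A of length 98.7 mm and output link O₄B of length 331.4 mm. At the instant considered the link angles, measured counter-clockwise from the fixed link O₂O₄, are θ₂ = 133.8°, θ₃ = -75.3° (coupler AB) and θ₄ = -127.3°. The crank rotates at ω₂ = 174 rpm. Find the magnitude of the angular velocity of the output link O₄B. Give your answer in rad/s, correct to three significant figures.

3.35

ω₂ = 18.22 rad/s (from 174 rpm).
Differentiating the loop-closure r₂e^{iθ₂}+r₃e^{iθ₃}=r₁+r₄e^{iθ₄} gives r₂ω₂e^{iθ₂}+r₃ω₃e^{iθ₃}=r₄ω₄e^{iθ₄}.
Eliminating the other unknown: ω₄ = r₂ω₂ sin(θ₂−θ₃) / [r₄ sin(θ₄−θ₃)].
Numerator sine = -0.48634; denominator sine = -0.78801.
Result = 0.0987·18.22·(-0.48634) / (0.3314·(-0.78801)) = +3.3492 rad/s; magnitude 3.3492 rad/s.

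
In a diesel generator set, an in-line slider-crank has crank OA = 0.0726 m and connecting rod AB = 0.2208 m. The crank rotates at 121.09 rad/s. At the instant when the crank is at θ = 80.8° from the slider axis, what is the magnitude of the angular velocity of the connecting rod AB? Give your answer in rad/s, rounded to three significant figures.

ω = 121.1 rad/s
The rod makes angle φ with the slider axis where L sinφ = r sinθ; differentiating, L cosφ·φ̇ = r ω cosθ.
L cosφ = √(L² − r² sin²θ) = 0.20885 m.
|ω_rod| = r ω |cosθ| / √(L² − r² sin²θ) = 0.0726·121.1·0.15988/0.20885 = 6.73 rad/s.

6.73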